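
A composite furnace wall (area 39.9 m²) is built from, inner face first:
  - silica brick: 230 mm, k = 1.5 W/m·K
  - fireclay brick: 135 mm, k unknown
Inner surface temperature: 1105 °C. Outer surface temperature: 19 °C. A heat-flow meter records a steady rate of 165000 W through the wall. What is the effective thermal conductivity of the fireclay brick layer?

Using the resistance-network approach (series):
R_silica brick = L/(kA) = 0.23/(1.5×39.9) = 0.003843 K/W
Sum of known resistances R_other = 0.003843 K/W
Total R = ΔT/Q = 1086/165000 = 0.006582 K/W
R_fireclay brick = R_total − R_other = 0.002739 K/W
k = L/(R·A) = 0.135/(0.002739×39.9)

k ≈ 1.24 W/(m·K)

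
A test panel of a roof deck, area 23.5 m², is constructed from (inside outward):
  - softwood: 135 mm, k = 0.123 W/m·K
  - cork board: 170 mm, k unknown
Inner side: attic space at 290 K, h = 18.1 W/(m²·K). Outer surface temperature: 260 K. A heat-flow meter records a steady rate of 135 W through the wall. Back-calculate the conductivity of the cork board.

k ≈ 0.0418 W/(m·K)

Thermal resistances in series:
R_inner film = 1/(h_i·A) = 1/(18.1×23.5) = 0.002351 K/W
R_softwood = L/(kA) = 0.135/(0.123×23.5) = 0.0467 K/W
Sum of known resistances R_other = 0.04906 K/W
Total R = ΔT/Q = 30/135 = 0.2222 K/W
R_cork board = R_total − R_other = 0.1732 K/W
k = L/(R·A) = 0.17/(0.1732×23.5)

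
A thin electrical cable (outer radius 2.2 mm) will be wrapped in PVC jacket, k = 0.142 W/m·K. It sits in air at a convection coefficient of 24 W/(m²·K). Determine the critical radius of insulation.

For a cylinder r_cr = k/h = 0.142/24
r_cr = 5.92 mm; since the bare radius (2.2 mm) is below r_cr, adding a thin layer of insulation will *increase* heat loss.

r_cr ≈ 5.92 mm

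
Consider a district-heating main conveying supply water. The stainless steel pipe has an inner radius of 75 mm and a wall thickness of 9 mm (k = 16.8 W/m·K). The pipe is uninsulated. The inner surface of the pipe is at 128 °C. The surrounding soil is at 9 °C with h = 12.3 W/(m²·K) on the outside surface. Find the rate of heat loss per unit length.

q′ ≈ 767 W/m

Treating each annulus and film as a series resistance:
R_stainless steel pipe wall = ln(84/75)/(2π×16.8×1) = 0.001074 K/W
R_outer film = 1/(h_o·2πr_oL) = 1/(12.3×2π×0.084×1) = 0.154 K/W
R_total = 0.1551 K/W
Q = ΔT/R_total = 119/0.1551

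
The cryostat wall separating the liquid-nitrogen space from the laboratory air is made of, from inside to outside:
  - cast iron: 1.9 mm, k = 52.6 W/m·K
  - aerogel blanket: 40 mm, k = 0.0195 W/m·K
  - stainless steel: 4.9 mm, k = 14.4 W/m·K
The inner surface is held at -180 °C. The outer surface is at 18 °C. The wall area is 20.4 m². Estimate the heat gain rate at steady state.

Series thermal resistances:
R_cast iron = L/(kA) = 0.0019/(52.6×20.4) = 1.771×10^-6 K/W
R_aerogel blanket = L/(kA) = 0.04/(0.0195×20.4) = 0.1006 K/W
R_stainless steel = L/(kA) = 0.0049/(14.4×20.4) = 1.668×10^-5 K/W
R_total = 0.1006 K/W
Q = ΔT / R_total = 198 / 0.1006

Q ≈ 1970 W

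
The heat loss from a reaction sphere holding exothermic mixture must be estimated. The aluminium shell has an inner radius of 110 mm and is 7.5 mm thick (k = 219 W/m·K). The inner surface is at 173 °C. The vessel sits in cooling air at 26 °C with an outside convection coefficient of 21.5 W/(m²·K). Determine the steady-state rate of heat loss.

Q ≈ 548 W

Radial (spherical) resistances in series:
R_aluminium shell = (1/0.11 − 1/0.1175)/(4π×219) = 2.109×10^-4 K/W
R_outer film = 1/(h·4πr_o²) = 1/(21.5×4π×0.1175²) = 0.2681 K/W
R_total = 0.2683 K/W
Q = ΔT/R_total = 147/0.2683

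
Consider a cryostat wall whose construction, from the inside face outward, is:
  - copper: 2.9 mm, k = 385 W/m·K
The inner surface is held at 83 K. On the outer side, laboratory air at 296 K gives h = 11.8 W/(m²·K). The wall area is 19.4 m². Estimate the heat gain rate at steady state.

Q ≈ 48800 W

Using the resistance-network approach (series):
R_copper = L/(kA) = 0.0029/(385×19.4) = 3.883×10^-7 K/W
R_outer film = 1/(h_o·A) = 1/(11.8×19.4) = 0.004368 K/W
R_total = 0.004369 K/W
Q = ΔT / R_total = 213 / 0.004369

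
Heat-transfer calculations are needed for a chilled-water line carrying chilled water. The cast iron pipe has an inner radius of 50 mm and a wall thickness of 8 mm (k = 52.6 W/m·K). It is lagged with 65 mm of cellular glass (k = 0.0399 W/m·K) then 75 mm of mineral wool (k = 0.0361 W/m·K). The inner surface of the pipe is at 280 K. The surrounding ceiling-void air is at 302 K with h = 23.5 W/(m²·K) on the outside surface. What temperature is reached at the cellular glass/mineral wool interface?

Per-layer cylindrical resistances, series-summed:
R_cast iron pipe wall = ln(58/50)/(2π×52.6×1) = 4.491×10^-4 K/W
R_cellular glass = ln(123/58)/(2π×0.0399×1) = 2.999 K/W
R_mineral wool = ln(198/123)/(2π×0.0361×1) = 2.099 K/W
R_outer film = 1/(h_o·2πr_oL) = 1/(23.5×2π×0.198×1) = 0.0342 K/W
R_total = 5.132 K/W
Q = ΔT/R_total = 22/5.132
Q = 4.29 W/m
T_interface = T_inner + Q·ΣR(inner→interface) = 280 + 4.29×2.999

T ≈ 293 K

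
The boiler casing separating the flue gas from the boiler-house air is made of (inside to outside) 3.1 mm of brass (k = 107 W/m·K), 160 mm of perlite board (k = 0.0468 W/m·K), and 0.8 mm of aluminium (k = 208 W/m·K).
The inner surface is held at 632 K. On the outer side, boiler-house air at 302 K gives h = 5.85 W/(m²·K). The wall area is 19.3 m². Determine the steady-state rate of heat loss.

Q ≈ 1770 W

Series thermal resistances:
R_brass = L/(kA) = 0.0031/(107×19.3) = 1.501×10^-6 K/W
R_perlite board = L/(kA) = 0.16/(0.0468×19.3) = 0.1771 K/W
R_aluminium = L/(kA) = 0.0008/(208×19.3) = 1.993×10^-7 K/W
R_outer film = 1/(h_o·A) = 1/(5.85×19.3) = 0.008857 K/W
R_total = 0.186 K/W
Q = ΔT / R_total = 330 / 0.186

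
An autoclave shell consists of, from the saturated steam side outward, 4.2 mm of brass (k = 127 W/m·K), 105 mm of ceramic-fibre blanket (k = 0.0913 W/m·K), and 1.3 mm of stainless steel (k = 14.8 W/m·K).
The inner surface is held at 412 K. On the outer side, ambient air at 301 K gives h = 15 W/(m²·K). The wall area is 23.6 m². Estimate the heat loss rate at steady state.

Q ≈ 2150 W

Thermal resistances in series:
R_brass = L/(kA) = 0.0042/(127×23.6) = 1.401×10^-6 K/W
R_ceramic-fibre blanket = L/(kA) = 0.105/(0.0913×23.6) = 0.04873 K/W
R_stainless steel = L/(kA) = 0.0013/(14.8×23.6) = 3.722×10^-6 K/W
R_outer film = 1/(h_o·A) = 1/(15×23.6) = 0.002825 K/W
R_total = 0.05156 K/W
Q = ΔT / R_total = 111 / 0.05156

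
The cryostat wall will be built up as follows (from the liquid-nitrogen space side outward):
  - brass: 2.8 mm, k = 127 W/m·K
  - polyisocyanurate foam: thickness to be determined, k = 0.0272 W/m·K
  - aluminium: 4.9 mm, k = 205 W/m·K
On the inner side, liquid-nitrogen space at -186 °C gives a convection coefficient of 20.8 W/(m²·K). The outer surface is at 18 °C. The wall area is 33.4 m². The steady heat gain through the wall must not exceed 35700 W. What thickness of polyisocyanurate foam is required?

L ≈ 3.88 mm

Series thermal resistances:
R_inner film = 1/(h_i·A) = 1/(20.8×33.4) = 0.001439 K/W
R_brass = L/(kA) = 0.0028/(127×33.4) = 6.601×10^-7 K/W
R_aluminium = L/(kA) = 0.0049/(205×33.4) = 7.156×10^-7 K/W
Sum of the known resistances R_other = 0.001441 K/W
Required total resistance R_tot = ΔT/Q_allow = 204/35700 = 0.005714 K/W
R_polyisocyanurate foam = R_tot − R_other = 0.004273 K/W
L = R·k·A = 0.004273×0.0272×33.4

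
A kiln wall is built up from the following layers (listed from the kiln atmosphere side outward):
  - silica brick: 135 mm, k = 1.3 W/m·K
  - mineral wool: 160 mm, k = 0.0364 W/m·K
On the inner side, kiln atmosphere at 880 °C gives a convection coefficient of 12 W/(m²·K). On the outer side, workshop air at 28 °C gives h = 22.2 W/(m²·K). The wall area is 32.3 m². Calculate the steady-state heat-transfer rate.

Model the wall as resistances in series:
R_inner film = 1/(h_i·A) = 1/(12×32.3) = 0.00258 K/W
R_silica brick = L/(kA) = 0.135/(1.3×32.3) = 0.003215 K/W
R_mineral wool = L/(kA) = 0.16/(0.0364×32.3) = 0.1361 K/W
R_outer film = 1/(h_o·A) = 1/(22.2×32.3) = 0.001395 K/W
R_total = 0.1433 K/W
Q = ΔT / R_total = 852 / 0.1433

Q ≈ 5950 W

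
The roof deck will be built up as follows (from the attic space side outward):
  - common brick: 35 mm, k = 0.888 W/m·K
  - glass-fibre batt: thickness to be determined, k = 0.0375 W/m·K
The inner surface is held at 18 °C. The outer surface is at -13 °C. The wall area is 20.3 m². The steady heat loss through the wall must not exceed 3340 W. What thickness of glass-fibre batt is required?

L ≈ 5.59 mm

Treating each layer as a thermal resistance in series:
R_common brick = L/(kA) = 0.035/(0.888×20.3) = 0.001942 K/W
Sum of the known resistances R_other = 0.001942 K/W
Required total resistance R_tot = ΔT/Q_allow = 31/3340 = 0.009281 K/W
R_glass-fibre batt = R_tot − R_other = 0.00734 K/W
L = R·k·A = 0.00734×0.0375×20.3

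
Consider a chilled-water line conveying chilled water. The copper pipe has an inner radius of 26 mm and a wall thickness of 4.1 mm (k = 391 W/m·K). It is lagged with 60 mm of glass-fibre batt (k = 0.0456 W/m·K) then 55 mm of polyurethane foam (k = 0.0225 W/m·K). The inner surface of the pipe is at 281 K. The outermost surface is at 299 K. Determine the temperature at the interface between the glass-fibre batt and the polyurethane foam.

T ≈ 291 K

For a radial system each layer contributes R = ln(r_out/r_in)/(2πkL); films add R = 1/(hA).
R_copper pipe wall = ln(30.1/26)/(2π×391×1) = 5.96×10^-5 K/W
R_glass-fibre batt = ln(90.1/30.1)/(2π×0.0456×1) = 3.827 K/W
R_polyurethane foam = ln(145.1/90.1)/(2π×0.0225×1) = 3.371 K/W
R_total = 7.197 K/W
Q = ΔT/R_total = 18/7.197
Q = 2.5 W/m
T_interface = T_inner + Q·ΣR(inner→interface) = 281 + 2.5×3.827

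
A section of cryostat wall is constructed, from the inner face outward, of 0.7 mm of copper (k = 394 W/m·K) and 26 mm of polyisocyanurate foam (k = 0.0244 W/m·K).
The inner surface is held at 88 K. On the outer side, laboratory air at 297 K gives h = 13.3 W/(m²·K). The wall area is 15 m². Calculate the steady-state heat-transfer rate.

Q ≈ 2750 W

Treating each layer as a thermal resistance in series:
R_copper = L/(kA) = 0.0007/(394×15) = 1.184×10^-7 K/W
R_polyisocyanurate foam = L/(kA) = 0.026/(0.0244×15) = 0.07104 K/W
R_outer film = 1/(h_o·A) = 1/(13.3×15) = 0.005013 K/W
R_total = 0.07605 K/W
Q = ΔT / R_total = 209 / 0.07605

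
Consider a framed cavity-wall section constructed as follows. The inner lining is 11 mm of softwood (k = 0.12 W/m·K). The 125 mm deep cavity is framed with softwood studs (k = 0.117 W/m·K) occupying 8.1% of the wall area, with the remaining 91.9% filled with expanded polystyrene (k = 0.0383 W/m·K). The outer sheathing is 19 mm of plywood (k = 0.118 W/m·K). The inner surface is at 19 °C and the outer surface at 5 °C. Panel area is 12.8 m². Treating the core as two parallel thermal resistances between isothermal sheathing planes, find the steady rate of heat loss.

Q ≈ 58.7 W

Sheathing layers in series; stud and cavity paths in parallel between them.
R_inner = 0.011/(0.12×12.8) = 0.007161 K/W
R_stud  = 0.125/(0.117×0.081×12.8) = 1.03 K/W
R_cav   = 0.125/(0.0383×0.919×12.8) = 0.2775 K/W
1/R_core = 1/R_stud + 1/R_cav → R_core = 0.2186 K/W
R_outer = 0.019/(0.118×12.8) = 0.01258 K/W
R_total = 0.2383 K/W
Q = ΔT/R_total = 14/0.2383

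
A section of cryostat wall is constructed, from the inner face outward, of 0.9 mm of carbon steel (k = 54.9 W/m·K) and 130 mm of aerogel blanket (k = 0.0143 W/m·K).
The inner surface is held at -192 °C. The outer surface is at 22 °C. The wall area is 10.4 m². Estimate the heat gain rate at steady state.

Thermal resistances in series:
R_carbon steel = L/(kA) = 0.0009/(54.9×10.4) = 1.576×10^-6 K/W
R_aerogel blanket = L/(kA) = 0.13/(0.0143×10.4) = 0.8741 K/W
R_total = 0.8741 K/W
Q = ΔT / R_total = 214 / 0.8741

Q ≈ 245 W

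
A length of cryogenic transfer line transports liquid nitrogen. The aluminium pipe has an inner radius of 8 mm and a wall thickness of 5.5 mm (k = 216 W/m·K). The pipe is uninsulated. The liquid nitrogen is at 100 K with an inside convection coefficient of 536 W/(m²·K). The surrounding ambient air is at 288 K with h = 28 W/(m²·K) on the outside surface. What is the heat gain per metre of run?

q′ ≈ 410 W/m

Cylindrical conduction, so R = ln(r₂/r₁)/(2πkL) per layer, in series:
R_inner film = 1/(h_i·2πr₁L) = 1/(536×2π×0.008×1) = 0.03712 K/W
R_aluminium pipe wall = ln(13.5/8)/(2π×216×1) = 3.855×10^-4 K/W
R_outer film = 1/(h_o·2πr_oL) = 1/(28×2π×0.0135×1) = 0.421 K/W
R_total = 0.4585 K/W
Q = ΔT/R_total = 188/0.4585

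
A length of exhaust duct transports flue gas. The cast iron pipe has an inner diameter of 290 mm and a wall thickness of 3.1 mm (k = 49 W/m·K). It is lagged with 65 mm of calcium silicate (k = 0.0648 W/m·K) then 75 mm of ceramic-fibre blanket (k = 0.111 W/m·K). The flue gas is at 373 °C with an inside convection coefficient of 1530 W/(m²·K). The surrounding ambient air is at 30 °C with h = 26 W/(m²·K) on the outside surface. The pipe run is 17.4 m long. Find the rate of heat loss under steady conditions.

Q ≈ 4430 W

Cylindrical conduction, so R = ln(r₂/r₁)/(2πkL) per layer, in series:
R_inner film = 1/(h_i·2πr₁L) = 1/(1530×2π×0.145×17.4) = 4.123×10^-5 K/W
R_cast iron pipe wall = ln(148.1/145)/(2π×49×17.4) = 3.949×10^-6 K/W
R_calcium silicate = ln(213.1/148.1)/(2π×0.0648×17.4) = 0.05136 K/W
R_ceramic-fibre blanket = ln(288.1/213.1)/(2π×0.111×17.4) = 0.02485 K/W
R_outer film = 1/(h_o·2πr_oL) = 1/(26×2π×0.2881×17.4) = 0.001221 K/W
R_total = 0.07748 K/W
Q = ΔT/R_total = 343/0.07748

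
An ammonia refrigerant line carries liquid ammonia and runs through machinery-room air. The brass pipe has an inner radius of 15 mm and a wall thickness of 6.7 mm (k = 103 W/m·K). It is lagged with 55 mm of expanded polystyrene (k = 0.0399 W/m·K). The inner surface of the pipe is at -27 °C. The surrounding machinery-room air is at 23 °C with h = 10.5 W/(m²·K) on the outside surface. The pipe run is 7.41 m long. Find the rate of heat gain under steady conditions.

For a radial system each layer contributes R = ln(r_out/r_in)/(2πkL); films add R = 1/(hA).
R_brass pipe wall = ln(21.7/15)/(2π×103×7.41) = 7.7×10^-5 K/W
R_expanded polystyrene = ln(76.7/21.7)/(2π×0.0399×7.41) = 0.6797 K/W
R_outer film = 1/(h_o·2πr_oL) = 1/(10.5×2π×0.0767×7.41) = 0.02667 K/W
R_total = 0.7064 K/W
Q = ΔT/R_total = 50/0.7064

Q ≈ 70.8 W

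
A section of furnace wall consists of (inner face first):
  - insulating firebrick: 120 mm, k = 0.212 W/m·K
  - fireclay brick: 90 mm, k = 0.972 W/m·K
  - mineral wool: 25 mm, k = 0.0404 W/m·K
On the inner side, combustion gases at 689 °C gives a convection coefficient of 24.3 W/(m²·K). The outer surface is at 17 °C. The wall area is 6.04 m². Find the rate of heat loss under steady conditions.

Series thermal resistances:
R_inner film = 1/(h_i·A) = 1/(24.3×6.04) = 0.006813 K/W
R_insulating firebrick = L/(kA) = 0.12/(0.212×6.04) = 0.09371 K/W
R_fireclay brick = L/(kA) = 0.09/(0.972×6.04) = 0.01533 K/W
R_mineral wool = L/(kA) = 0.025/(0.0404×6.04) = 0.1025 K/W
R_total = 0.2183 K/W
Q = ΔT / R_total = 672 / 0.2183

Q ≈ 3080 W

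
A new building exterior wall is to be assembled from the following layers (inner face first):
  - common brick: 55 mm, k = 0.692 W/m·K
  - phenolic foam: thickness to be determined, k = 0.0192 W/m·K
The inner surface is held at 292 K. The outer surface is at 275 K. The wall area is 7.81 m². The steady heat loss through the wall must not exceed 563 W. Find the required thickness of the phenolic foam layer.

L ≈ 3 mm

Using the resistance-network approach (series):
R_common brick = L/(kA) = 0.055/(0.692×7.81) = 0.01018 K/W
Sum of the known resistances R_other = 0.01018 K/W
Required total resistance R_tot = ΔT/Q_allow = 17/563 = 0.0302 K/W
R_phenolic foam = R_tot − R_other = 0.02002 K/W
L = R·k·A = 0.02002×0.0192×7.81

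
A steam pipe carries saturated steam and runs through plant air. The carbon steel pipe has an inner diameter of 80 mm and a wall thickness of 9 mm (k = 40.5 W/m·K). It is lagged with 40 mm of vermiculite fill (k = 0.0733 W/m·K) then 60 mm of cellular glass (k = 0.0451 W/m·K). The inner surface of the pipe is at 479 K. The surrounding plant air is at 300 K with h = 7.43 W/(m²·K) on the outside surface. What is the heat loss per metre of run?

q′ ≈ 54.9 W/m

Cylindrical conduction, so R = ln(r₂/r₁)/(2πkL) per layer, in series:
R_carbon steel pipe wall = ln(49/40)/(2π×40.5×1) = 7.975×10^-4 K/W
R_vermiculite fill = ln(89/49)/(2π×0.0733×1) = 1.296 K/W
R_cellular glass = ln(149/89)/(2π×0.0451×1) = 1.818 K/W
R_outer film = 1/(h_o·2πr_oL) = 1/(7.43×2π×0.149×1) = 0.1438 K/W
R_total = 3.259 K/W
Q = ΔT/R_total = 179/3.259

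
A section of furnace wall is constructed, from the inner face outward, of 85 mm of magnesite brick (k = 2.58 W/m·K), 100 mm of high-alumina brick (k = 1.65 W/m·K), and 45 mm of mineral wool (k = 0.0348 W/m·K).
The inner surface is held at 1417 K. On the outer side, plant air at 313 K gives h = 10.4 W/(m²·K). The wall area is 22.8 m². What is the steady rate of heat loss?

Treating each layer as a thermal resistance in series:
R_magnesite brick = L/(kA) = 0.085/(2.58×22.8) = 0.001445 K/W
R_high-alumina brick = L/(kA) = 0.1/(1.65×22.8) = 0.002658 K/W
R_mineral wool = L/(kA) = 0.045/(0.0348×22.8) = 0.05672 K/W
R_outer film = 1/(h_o·A) = 1/(10.4×22.8) = 0.004217 K/W
R_total = 0.06504 K/W
Q = ΔT / R_total = 1104 / 0.06504

Q ≈ 17000 W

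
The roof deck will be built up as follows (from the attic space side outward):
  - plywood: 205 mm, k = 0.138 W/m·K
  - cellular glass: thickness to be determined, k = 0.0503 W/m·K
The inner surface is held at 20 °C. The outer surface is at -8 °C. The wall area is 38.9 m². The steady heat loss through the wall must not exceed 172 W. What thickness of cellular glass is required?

Using the resistance-network approach (series):
R_plywood = L/(kA) = 0.205/(0.138×38.9) = 0.03819 K/W
Sum of the known resistances R_other = 0.03819 K/W
Required total resistance R_tot = ΔT/Q_allow = 28/172 = 0.1628 K/W
R_cellular glass = R_tot − R_other = 0.1246 K/W
L = R·k·A = 0.1246×0.0503×38.9

L ≈ 244 mm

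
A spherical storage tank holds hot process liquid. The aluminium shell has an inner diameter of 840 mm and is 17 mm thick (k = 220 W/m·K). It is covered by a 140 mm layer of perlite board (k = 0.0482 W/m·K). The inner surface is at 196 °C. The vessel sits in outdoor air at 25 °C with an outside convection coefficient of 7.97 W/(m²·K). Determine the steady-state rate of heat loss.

Q ≈ 181 W

Each spherical layer contributes R = (1/r_i − 1/r_o)/(4πk):
R_aluminium shell = (1/0.42 − 1/0.437)/(4π×220) = 3.35×10^-5 K/W
R_perlite board = (1/0.437 − 1/0.577)/(4π×0.0482) = 0.9167 K/W
R_outer film = 1/(h·4πr_o²) = 1/(7.97×4π×0.577²) = 0.02999 K/W
R_total = 0.9467 K/W
Q = ΔT/R_total = 171/0.9467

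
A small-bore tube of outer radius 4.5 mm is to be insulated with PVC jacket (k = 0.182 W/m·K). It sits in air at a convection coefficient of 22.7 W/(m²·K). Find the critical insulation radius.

r_cr ≈ 8.02 mm

For a cylinder r_cr = k/h = 0.182/22.7
r_cr = 8.02 mm; since the bare radius (4.5 mm) is below r_cr, adding a thin layer of insulation will *increase* heat loss.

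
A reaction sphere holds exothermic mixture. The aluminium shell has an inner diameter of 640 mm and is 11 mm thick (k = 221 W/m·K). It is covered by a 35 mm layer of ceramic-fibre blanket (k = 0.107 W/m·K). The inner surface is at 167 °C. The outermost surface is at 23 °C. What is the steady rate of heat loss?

Spherical conduction: R = (1/r_in − 1/r_out)/(4πk) per layer; series-sum.
R_aluminium shell = (1/0.32 − 1/0.331)/(4π×221) = 3.739×10^-5 K/W
R_ceramic-fibre blanket = (1/0.331 − 1/0.366)/(4π×0.107) = 0.2149 K/W
R_total = 0.2149 K/W
Q = ΔT/R_total = 144/0.2149

Q ≈ 670 W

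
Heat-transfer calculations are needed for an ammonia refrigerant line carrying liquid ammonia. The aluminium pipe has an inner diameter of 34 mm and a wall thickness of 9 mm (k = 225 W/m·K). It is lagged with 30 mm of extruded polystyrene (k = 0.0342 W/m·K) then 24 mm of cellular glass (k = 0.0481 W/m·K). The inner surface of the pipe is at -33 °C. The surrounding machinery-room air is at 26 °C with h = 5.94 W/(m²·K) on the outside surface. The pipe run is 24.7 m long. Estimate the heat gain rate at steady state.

Q ≈ 287 W

For a radial system each layer contributes R = ln(r_out/r_in)/(2πkL); films add R = 1/(hA).
R_aluminium pipe wall = ln(26/17)/(2π×225×24.7) = 1.217×10^-5 K/W
R_extruded polystyrene = ln(56/26)/(2π×0.0342×24.7) = 0.1446 K/W
R_cellular glass = ln(80/56)/(2π×0.0481×24.7) = 0.04778 K/W
R_outer film = 1/(h_o·2πr_oL) = 1/(5.94×2π×0.08×24.7) = 0.01356 K/W
R_total = 0.2059 K/W
Q = ΔT/R_total = 59/0.2059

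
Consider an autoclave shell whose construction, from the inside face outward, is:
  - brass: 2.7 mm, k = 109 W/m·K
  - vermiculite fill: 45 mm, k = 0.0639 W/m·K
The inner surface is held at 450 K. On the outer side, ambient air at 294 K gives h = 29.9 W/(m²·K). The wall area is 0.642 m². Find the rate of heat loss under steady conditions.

Q ≈ 136 W

Using the resistance-network approach (series):
R_brass = L/(kA) = 0.0027/(109×0.642) = 3.858×10^-5 K/W
R_vermiculite fill = L/(kA) = 0.045/(0.0639×0.642) = 1.097 K/W
R_outer film = 1/(h_o·A) = 1/(29.9×0.642) = 0.05209 K/W
R_total = 1.149 K/W
Q = ΔT / R_total = 156 / 1.149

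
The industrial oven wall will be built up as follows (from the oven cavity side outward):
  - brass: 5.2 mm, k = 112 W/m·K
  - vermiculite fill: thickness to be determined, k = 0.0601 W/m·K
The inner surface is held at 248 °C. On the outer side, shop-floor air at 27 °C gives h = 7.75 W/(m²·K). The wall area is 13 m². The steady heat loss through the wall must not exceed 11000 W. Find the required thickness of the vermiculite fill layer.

L ≈ 7.94 mm

Model the wall as resistances in series:
R_brass = L/(kA) = 0.0052/(112×13) = 3.571×10^-6 K/W
R_outer film = 1/(h_o·A) = 1/(7.75×13) = 0.009926 K/W
Sum of the known resistances R_other = 0.009929 K/W
Required total resistance R_tot = ΔT/Q_allow = 221/11000 = 0.02009 K/W
R_vermiculite fill = R_tot − R_other = 0.01016 K/W
L = R·k·A = 0.01016×0.0601×13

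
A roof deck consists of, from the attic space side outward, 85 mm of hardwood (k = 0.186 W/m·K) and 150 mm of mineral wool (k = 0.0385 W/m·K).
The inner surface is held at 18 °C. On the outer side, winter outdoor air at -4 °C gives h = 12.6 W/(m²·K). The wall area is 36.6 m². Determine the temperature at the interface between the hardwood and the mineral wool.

Model the wall as resistances in series:
R_hardwood = L/(kA) = 0.085/(0.186×36.6) = 0.01249 K/W
R_mineral wool = L/(kA) = 0.15/(0.0385×36.6) = 0.1065 K/W
R_outer film = 1/(h_o·A) = 1/(12.6×36.6) = 0.002168 K/W
R_total = 0.1211 K/W;  Q = ΔT/R_total = 22/0.1211 = 181.7 W
T_interface = T_inner − Q·ΣR(inner→interface) = 18 − 182×0.01249

T ≈ 15.7 °C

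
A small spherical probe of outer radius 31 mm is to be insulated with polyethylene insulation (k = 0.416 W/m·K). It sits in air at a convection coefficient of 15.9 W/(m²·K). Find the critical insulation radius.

r_cr ≈ 52.3 mm

For a sphere r_cr = 2k/h = 2×0.416/15.9
r_cr = 52.3 mm; since the bare radius (31 mm) is below r_cr, adding a thin layer of insulation will *increase* heat loss.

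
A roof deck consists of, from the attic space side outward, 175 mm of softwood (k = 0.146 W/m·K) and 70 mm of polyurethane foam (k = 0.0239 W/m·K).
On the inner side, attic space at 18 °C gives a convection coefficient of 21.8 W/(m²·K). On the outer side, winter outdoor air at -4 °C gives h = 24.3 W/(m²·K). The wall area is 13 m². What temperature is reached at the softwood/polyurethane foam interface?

Model the wall as resistances in series:
R_inner film = 1/(h_i·A) = 1/(21.8×13) = 0.003529 K/W
R_softwood = L/(kA) = 0.175/(0.146×13) = 0.0922 K/W
R_polyurethane foam = L/(kA) = 0.07/(0.0239×13) = 0.2253 K/W
R_outer film = 1/(h_o·A) = 1/(24.3×13) = 0.003166 K/W
R_total = 0.3242 K/W;  Q = ΔT/R_total = 22/0.3242 = 67.86 W
T_interface = T_inner − Q·ΣR(inner→interface) = 18 − 67.9×0.09573

T ≈ 11.5 °C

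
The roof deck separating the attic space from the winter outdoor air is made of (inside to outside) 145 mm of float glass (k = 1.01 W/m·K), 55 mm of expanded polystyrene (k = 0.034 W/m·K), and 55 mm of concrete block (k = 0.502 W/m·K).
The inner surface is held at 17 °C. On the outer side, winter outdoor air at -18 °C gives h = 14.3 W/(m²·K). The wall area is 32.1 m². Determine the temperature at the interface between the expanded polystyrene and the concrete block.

T ≈ -14.8 °C

Series thermal resistances:
R_float glass = L/(kA) = 0.145/(1.01×32.1) = 0.004472 K/W
R_expanded polystyrene = L/(kA) = 0.055/(0.034×32.1) = 0.05039 K/W
R_concrete block = L/(kA) = 0.055/(0.502×32.1) = 0.003413 K/W
R_outer film = 1/(h_o·A) = 1/(14.3×32.1) = 0.002179 K/W
R_total = 0.06046 K/W;  Q = ΔT/R_total = 35/0.06046 = 578.9 W
T_interface = T_inner − Q·ΣR(inner→interface) = 17 − 579×0.05487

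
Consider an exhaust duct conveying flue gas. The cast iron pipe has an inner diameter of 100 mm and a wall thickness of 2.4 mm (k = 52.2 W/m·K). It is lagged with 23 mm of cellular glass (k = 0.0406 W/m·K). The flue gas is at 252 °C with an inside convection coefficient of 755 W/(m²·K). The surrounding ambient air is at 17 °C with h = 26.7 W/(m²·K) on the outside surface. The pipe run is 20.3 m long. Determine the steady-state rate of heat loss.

Q ≈ 3160 W

Treating each annulus and film as a series resistance:
R_inner film = 1/(h_i·2πr₁L) = 1/(755×2π×0.05×20.3) = 2.077×10^-4 K/W
R_cast iron pipe wall = ln(52.4/50)/(2π×52.2×20.3) = 7.042×10^-6 K/W
R_cellular glass = ln(75.4/52.4)/(2π×0.0406×20.3) = 0.07027 K/W
R_outer film = 1/(h_o·2πr_oL) = 1/(26.7×2π×0.0754×20.3) = 0.003894 K/W
R_total = 0.07438 K/W
Q = ΔT/R_total = 235/0.07438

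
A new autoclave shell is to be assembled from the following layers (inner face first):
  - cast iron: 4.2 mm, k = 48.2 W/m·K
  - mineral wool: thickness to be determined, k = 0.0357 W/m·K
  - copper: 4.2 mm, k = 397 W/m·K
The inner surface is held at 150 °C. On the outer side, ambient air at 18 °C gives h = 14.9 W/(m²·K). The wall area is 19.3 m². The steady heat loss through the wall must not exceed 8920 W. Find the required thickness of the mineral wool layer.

Series thermal resistances:
R_cast iron = L/(kA) = 0.0042/(48.2×19.3) = 4.515×10^-6 K/W
R_copper = L/(kA) = 0.0042/(397×19.3) = 5.482×10^-7 K/W
R_outer film = 1/(h_o·A) = 1/(14.9×19.3) = 0.003477 K/W
Sum of the known resistances R_other = 0.003482 K/W
Required total resistance R_tot = ΔT/Q_allow = 132/8920 = 0.0148 K/W
R_mineral wool = R_tot − R_other = 0.01132 K/W
L = R·k·A = 0.01132×0.0357×19.3

L ≈ 7.8 mm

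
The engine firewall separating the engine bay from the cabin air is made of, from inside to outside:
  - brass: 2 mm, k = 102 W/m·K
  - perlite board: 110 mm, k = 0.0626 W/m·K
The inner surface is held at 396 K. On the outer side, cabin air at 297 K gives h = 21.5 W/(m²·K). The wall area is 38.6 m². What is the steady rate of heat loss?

Model the wall as resistances in series:
R_brass = L/(kA) = 0.002/(102×38.6) = 5.08×10^-7 K/W
R_perlite board = L/(kA) = 0.11/(0.0626×38.6) = 0.04552 K/W
R_outer film = 1/(h_o·A) = 1/(21.5×38.6) = 0.001205 K/W
R_total = 0.04673 K/W
Q = ΔT / R_total = 99 / 0.04673

Q ≈ 2120 W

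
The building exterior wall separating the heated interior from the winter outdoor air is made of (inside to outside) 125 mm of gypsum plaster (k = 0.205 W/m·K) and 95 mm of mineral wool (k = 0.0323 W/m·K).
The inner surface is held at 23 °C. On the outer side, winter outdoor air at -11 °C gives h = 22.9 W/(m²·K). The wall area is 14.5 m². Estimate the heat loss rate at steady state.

Q ≈ 137 W

Model the wall as resistances in series:
R_gypsum plaster = L/(kA) = 0.125/(0.205×14.5) = 0.04205 K/W
R_mineral wool = L/(kA) = 0.095/(0.0323×14.5) = 0.2028 K/W
R_outer film = 1/(h_o·A) = 1/(22.9×14.5) = 0.003012 K/W
R_total = 0.2479 K/W
Q = ΔT / R_total = 34 / 0.2479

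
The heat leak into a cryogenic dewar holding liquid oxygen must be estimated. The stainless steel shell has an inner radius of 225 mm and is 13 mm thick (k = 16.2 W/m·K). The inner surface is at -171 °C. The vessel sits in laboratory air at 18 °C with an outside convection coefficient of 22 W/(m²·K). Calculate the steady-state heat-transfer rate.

Each spherical layer contributes R = (1/r_i − 1/r_o)/(4πk):
R_stainless steel shell = (1/0.225 − 1/0.238)/(4π×16.2) = 0.001193 K/W
R_outer film = 1/(h·4πr_o²) = 1/(22×4π×0.238²) = 0.06386 K/W
R_total = 0.06505 K/W
Q = ΔT/R_total = 189/0.06505

Q ≈ 2910 W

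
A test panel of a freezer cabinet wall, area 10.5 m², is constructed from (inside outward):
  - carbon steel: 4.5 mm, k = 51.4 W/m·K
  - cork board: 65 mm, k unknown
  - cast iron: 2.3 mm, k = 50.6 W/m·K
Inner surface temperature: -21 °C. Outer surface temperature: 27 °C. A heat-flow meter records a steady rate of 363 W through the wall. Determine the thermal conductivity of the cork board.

k ≈ 0.0468 W/(m·K)

Using the resistance-network approach (series):
R_carbon steel = L/(kA) = 0.0045/(51.4×10.5) = 8.338×10^-6 K/W
R_cast iron = L/(kA) = 0.0023/(50.6×10.5) = 4.329×10^-6 K/W
Sum of known resistances R_other = 1.267×10^-5 K/W
Total R = ΔT/Q = 48/363 = 0.1322 K/W
R_cork board = R_total − R_other = 0.1322 K/W
k = L/(R·A) = 0.065/(0.1322×10.5)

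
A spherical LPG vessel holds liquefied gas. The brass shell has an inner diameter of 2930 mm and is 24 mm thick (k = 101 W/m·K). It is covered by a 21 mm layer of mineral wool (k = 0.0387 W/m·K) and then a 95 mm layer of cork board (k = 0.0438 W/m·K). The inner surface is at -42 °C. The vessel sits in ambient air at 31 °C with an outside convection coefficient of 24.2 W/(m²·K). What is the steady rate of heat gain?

Q ≈ 796 W

Each spherical layer contributes R = (1/r_i − 1/r_o)/(4πk):
R_brass shell = (1/1.465 − 1/1.489)/(4π×101) = 8.669×10^-6 K/W
R_mineral wool = (1/1.489 − 1/1.51)/(4π×0.0387) = 0.01921 K/W
R_cork board = (1/1.51 − 1/1.605)/(4π×0.0438) = 0.07122 K/W
R_outer film = 1/(h·4πr_o²) = 1/(24.2×4π×1.605²) = 0.001277 K/W
R_total = 0.09171 K/W
Q = ΔT/R_total = 73/0.09171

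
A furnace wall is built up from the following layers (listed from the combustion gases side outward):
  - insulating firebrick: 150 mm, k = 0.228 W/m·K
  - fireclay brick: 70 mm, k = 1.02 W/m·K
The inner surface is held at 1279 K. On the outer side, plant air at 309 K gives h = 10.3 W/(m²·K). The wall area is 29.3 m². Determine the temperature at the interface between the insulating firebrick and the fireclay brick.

Treating each layer as a thermal resistance in series:
R_insulating firebrick = L/(kA) = 0.15/(0.228×29.3) = 0.02245 K/W
R_fireclay brick = L/(kA) = 0.07/(1.02×29.3) = 0.002342 K/W
R_outer film = 1/(h_o·A) = 1/(10.3×29.3) = 0.003314 K/W
R_total = 0.02811 K/W;  Q = ΔT/R_total = 970/0.02811 = 34510 W
T_interface = T_inner − Q·ΣR(inner→interface) = 1279 − 34500×0.02245

T ≈ 504 K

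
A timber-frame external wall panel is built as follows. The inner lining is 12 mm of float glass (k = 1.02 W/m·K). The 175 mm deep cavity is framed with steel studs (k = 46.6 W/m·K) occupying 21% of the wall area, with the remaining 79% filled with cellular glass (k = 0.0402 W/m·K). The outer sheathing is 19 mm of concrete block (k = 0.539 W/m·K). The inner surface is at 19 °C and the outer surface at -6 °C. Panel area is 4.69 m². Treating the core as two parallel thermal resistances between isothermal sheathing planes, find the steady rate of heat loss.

Sheathing layers in series; stud and cavity paths in parallel between them.
R_inner = 0.012/(1.02×4.69) = 0.002508 K/W
R_stud  = 0.175/(46.6×0.21×4.69) = 0.003813 K/W
R_cav   = 0.175/(0.0402×0.79×4.69) = 1.175 K/W
1/R_core = 1/R_stud + 1/R_cav → R_core = 0.003801 K/W
R_outer = 0.019/(0.539×4.69) = 0.007516 K/W
R_total = 0.01383 K/W
Q = ΔT/R_total = 25/0.01383

Q ≈ 1810 W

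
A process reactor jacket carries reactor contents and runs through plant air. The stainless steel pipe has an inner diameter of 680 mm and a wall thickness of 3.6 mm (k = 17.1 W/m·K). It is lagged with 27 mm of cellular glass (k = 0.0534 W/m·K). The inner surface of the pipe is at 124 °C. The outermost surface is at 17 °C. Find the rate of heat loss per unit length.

Radial resistances (cylindrical: R_cond = ln(r_o/r_i)/(2πkL), R_conv = 1/(h·2πrL)):
R_stainless steel pipe wall = ln(343.6/340)/(2π×17.1×1) = 9.803×10^-5 K/W
R_cellular glass = ln(370.6/343.6)/(2π×0.0534×1) = 0.2255 K/W
R_total = 0.2256 K/W
Q = ΔT/R_total = 107/0.2256

q′ ≈ 474 W/m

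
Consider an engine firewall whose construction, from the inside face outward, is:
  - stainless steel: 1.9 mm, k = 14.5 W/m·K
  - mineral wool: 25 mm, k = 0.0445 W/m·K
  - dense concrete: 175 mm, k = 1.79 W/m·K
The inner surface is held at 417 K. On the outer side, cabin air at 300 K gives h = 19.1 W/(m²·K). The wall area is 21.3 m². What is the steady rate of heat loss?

Q ≈ 3500 W

Using the resistance-network approach (series):
R_stainless steel = L/(kA) = 0.0019/(14.5×21.3) = 6.152×10^-6 K/W
R_mineral wool = L/(kA) = 0.025/(0.0445×21.3) = 0.02638 K/W
R_dense concrete = L/(kA) = 0.175/(1.79×21.3) = 0.00459 K/W
R_outer film = 1/(h_o·A) = 1/(19.1×21.3) = 0.002458 K/W
R_total = 0.03343 K/W
Q = ΔT / R_total = 117 / 0.03343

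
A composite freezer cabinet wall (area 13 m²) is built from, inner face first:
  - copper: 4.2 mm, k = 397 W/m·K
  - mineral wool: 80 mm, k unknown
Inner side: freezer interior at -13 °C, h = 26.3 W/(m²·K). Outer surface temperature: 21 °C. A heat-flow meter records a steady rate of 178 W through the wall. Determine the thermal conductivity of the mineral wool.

k ≈ 0.0327 W/(m·K)

Thermal resistances in series:
R_inner film = 1/(h_i·A) = 1/(26.3×13) = 0.002925 K/W
R_copper = L/(kA) = 0.0042/(397×13) = 8.138×10^-7 K/W
Sum of known resistances R_other = 0.002926 K/W
Total R = ΔT/Q = 34/178 = 0.191 K/W
R_mineral wool = R_total − R_other = 0.1881 K/W
k = L/(R·A) = 0.08/(0.1881×13)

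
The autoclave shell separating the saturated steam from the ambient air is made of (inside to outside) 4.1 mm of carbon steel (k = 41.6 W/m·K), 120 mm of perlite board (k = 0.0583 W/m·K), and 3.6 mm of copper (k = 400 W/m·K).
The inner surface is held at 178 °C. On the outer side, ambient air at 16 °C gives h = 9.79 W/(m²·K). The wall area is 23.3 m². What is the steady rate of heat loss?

Series thermal resistances:
R_carbon steel = L/(kA) = 0.0041/(41.6×23.3) = 4.23×10^-6 K/W
R_perlite board = L/(kA) = 0.12/(0.0583×23.3) = 0.08834 K/W
R_copper = L/(kA) = 0.0036/(400×23.3) = 3.863×10^-7 K/W
R_outer film = 1/(h_o·A) = 1/(9.79×23.3) = 0.004384 K/W
R_total = 0.09273 K/W
Q = ΔT / R_total = 162 / 0.09273

Q ≈ 1750 W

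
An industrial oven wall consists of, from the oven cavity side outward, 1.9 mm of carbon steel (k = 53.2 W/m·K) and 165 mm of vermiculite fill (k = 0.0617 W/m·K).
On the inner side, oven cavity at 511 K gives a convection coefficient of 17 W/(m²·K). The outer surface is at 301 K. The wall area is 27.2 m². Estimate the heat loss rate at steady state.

Using the resistance-network approach (series):
R_inner film = 1/(h_i·A) = 1/(17×27.2) = 0.002163 K/W
R_carbon steel = L/(kA) = 0.0019/(53.2×27.2) = 1.313×10^-6 K/W
R_vermiculite fill = L/(kA) = 0.165/(0.0617×27.2) = 0.09832 K/W
R_total = 0.1005 K/W
Q = ΔT / R_total = 210 / 0.1005

Q ≈ 2090 W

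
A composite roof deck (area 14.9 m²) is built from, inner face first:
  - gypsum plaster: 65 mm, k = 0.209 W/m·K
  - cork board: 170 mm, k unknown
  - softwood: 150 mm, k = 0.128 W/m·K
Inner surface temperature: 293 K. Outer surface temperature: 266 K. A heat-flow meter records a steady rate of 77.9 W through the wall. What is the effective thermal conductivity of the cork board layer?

k ≈ 0.0462 W/(m·K)

Thermal resistances in series:
R_gypsum plaster = L/(kA) = 0.065/(0.209×14.9) = 0.02087 K/W
R_softwood = L/(kA) = 0.15/(0.128×14.9) = 0.07865 K/W
Sum of known resistances R_other = 0.09952 K/W
Total R = ΔT/Q = 27/77.9 = 0.3466 K/W
R_cork board = R_total − R_other = 0.2471 K/W
k = L/(R·A) = 0.17/(0.2471×14.9)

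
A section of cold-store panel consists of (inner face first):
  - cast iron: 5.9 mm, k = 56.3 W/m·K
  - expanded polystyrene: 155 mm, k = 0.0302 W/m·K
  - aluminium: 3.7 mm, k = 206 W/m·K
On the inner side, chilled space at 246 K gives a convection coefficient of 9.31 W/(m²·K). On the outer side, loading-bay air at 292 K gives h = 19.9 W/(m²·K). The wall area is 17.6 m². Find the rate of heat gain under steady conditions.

Q ≈ 153 W

Series thermal resistances:
R_inner film = 1/(h_i·A) = 1/(9.31×17.6) = 0.006103 K/W
R_cast iron = L/(kA) = 0.0059/(56.3×17.6) = 5.954×10^-6 K/W
R_expanded polystyrene = L/(kA) = 0.155/(0.0302×17.6) = 0.2916 K/W
R_aluminium = L/(kA) = 0.0037/(206×17.6) = 1.021×10^-6 K/W
R_outer film = 1/(h_o·A) = 1/(19.9×17.6) = 0.002855 K/W
R_total = 0.3006 K/W
Q = ΔT / R_total = 46 / 0.3006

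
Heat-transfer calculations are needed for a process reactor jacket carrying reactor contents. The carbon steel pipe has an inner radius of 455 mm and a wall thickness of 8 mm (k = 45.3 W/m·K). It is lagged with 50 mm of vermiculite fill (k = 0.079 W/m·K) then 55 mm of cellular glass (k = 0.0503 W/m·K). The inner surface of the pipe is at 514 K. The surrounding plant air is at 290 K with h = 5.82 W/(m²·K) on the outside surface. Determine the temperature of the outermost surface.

For a radial system each layer contributes R = ln(r_out/r_in)/(2πkL); films add R = 1/(hA).
R_carbon steel pipe wall = ln(463/455)/(2π×45.3×1) = 6.124×10^-5 K/W
R_vermiculite fill = ln(513/463)/(2π×0.079×1) = 0.2066 K/W
R_cellular glass = ln(568/513)/(2π×0.0503×1) = 0.3223 K/W
R_outer film = 1/(h_o·2πr_oL) = 1/(5.82×2π×0.568×1) = 0.04814 K/W
R_total = 0.5771 K/W
Q = ΔT/R_total = 224/0.5771
Q = 388 W/m
T_interface = T_inner − Q·ΣR(inner→interface) = 514 − 388×0.5289

T ≈ 309 K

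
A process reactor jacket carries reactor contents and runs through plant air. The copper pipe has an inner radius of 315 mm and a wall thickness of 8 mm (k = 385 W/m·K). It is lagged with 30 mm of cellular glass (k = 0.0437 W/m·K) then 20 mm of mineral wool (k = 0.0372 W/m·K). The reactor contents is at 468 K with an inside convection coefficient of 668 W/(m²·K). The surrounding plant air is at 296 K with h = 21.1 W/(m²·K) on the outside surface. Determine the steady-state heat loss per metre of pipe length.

q′ ≈ 296 W/m

Per-layer cylindrical resistances, series-summed:
R_inner film = 1/(h_i·2πr₁L) = 1/(668×2π×0.315×1) = 7.564×10^-4 K/W
R_copper pipe wall = ln(323/315)/(2π×385×1) = 1.037×10^-5 K/W
R_cellular glass = ln(353/323)/(2π×0.0437×1) = 0.3235 K/W
R_mineral wool = ln(373/353)/(2π×0.0372×1) = 0.2358 K/W
R_outer film = 1/(h_o·2πr_oL) = 1/(21.1×2π×0.373×1) = 0.02022 K/W
R_total = 0.5802 K/W
Q = ΔT/R_total = 172/0.5802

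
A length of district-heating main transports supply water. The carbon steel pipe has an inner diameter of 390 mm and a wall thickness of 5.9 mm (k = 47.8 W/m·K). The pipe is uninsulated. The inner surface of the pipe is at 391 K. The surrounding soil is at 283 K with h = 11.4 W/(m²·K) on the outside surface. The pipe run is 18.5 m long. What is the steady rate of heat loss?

Cylindrical conduction, so R = ln(r₂/r₁)/(2πkL) per layer, in series:
R_carbon steel pipe wall = ln(200.9/195)/(2π×47.8×18.5) = 5.365×10^-6 K/W
R_outer film = 1/(h_o·2πr_oL) = 1/(11.4×2π×0.2009×18.5) = 0.003756 K/W
R_total = 0.003762 K/W
Q = ΔT/R_total = 108/0.003762

Q ≈ 28700 W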